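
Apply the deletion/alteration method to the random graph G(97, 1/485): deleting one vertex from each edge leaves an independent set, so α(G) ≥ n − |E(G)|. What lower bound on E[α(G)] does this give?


E[|E(G)|] = C(97, 2)·p = 4656 · (1/485) = 48/5.
E[α(G)] ≥ n − E[|E(G)|] = 97 − 48/5 = 437/5.
Numerically: ≈ 87.4000.
(This is only a lower bound; the true E[α(G)] may be larger.)

E[α(G)] ≥ 437/5 ≈ 87.4000.


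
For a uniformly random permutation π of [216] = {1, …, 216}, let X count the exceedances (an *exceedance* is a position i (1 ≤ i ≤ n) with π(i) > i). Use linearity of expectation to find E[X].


Write X = Σ_{i=1}^{216} X_i, where X_i = 1_{π(i) > i}.
For each fixed i, π(i) is uniform over {1, …, 216} (marginal of a uniform permutation), so P[π(i) > i] = (n − i)/n. Summing: Σ_{i=1}^{216} (n − i)/n = (0 + 1 + … + 215)/216 = 216(216 − 1)/(2·216) = (216 − 1)/2.
Hence E[X] = Σ_{i=1}^{216} (216 − i)/216 = 215/2 ≈ 107.500000.

E[X] = 215/2 = 107.500000.


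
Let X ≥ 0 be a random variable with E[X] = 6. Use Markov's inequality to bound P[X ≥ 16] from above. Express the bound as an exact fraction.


μ = E[X] = 6, a = 16.
Markov: P[X ≥ 16] ≤ μ/a = (6)/16 = 3/8.
Numerically: ≈ 0.37500.
(Since a = 16 > μ = 6.00000, the bound 3/8 is < 1 and informative.)

P[X ≥ 16] ≤ 3/8 ≈ 0.37500.


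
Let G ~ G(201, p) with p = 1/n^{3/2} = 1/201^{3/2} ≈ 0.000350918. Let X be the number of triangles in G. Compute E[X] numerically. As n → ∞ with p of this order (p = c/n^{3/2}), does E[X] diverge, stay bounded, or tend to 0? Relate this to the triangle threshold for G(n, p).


Number of potential triangles: C(201, 3) = 1333300.
Each occurs with probability p³ ≈ (0.000350918)³ ≈ 4.32133307e-11.
By linearity: E[X] = C(201, 3)·p³ ≈ 1333300 · 4.32133307e-11 ≈ 0.000058.
Since α = 3/2 > 1, p = c/n^{3/2} = o(1/n) is below the triangle threshold p ~ 1/n. Asymptotically E[X] ~ (c³/6)·n^{3(1−α)} = (1³/6)·n^{-1.5} → 0, so by Markov's inequality G has no triangles w.h.p.

E[X] ≈ 0.000058; in regime p = Θ(1/n^{3/2}) E[X] tends to 0 (below the triangle threshold p ~ 1/n).


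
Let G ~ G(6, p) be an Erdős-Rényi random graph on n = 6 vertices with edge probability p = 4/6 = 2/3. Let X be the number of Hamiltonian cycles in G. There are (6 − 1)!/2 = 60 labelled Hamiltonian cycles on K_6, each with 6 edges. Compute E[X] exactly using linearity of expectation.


K_6 has (6 − 1)!/2 = 60 labelled Hamiltonian cycles.
For each such Hamiltonian cycle H, let X_H = 1 if all 6 edges of H are present in G. Then P[X_H = 1] = p^{6} = (2/3)^{6} = 64/729.
Summing the indicators: E[X] = Σ_H E[X_H] = 60 · p^{6} = 60 · 64/729 = 1280/243.
Numerically: E[X] ≈ 5.26749.

E[X] = 60 · (2/3)^{6} = 1280/243 ≈ 5.26749.


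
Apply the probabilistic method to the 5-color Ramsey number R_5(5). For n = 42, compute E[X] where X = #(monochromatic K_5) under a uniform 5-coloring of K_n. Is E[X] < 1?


E[X] = C(42, 5) · 5^{1 − 10} = 850668 · 5^{−9} = 850668/1953125.
As a reduced fraction: E[X] = 850668/1953125 ≈ 0.43554.
Is E[X] < 1? YES.
Since E[X] < 1, there exists a 5-coloring of K_{42} with no monochromatic K_5; hence R_5(5) > 42.

E[X] = 850668/1953125 ≈ 0.43554; E[X] < 1, so R_5(5) > 42.


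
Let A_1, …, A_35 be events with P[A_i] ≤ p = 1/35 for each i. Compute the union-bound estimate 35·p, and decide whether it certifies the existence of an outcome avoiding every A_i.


Union bound: P[∪_{i=1}^{35} A_i] ≤ Σ_i P[A_i] ≤ 35·p = 35·(1/35) = 1.
Numerically: 1 ≈ 1.000.
Is 1 < 1? NO.
Since the bound 1 is ≥ 1, the union bound is uninformative here; it does NOT by itself certify existence.

35·p = 1 ≈ 1.000; existence NOT certified by the union bound.


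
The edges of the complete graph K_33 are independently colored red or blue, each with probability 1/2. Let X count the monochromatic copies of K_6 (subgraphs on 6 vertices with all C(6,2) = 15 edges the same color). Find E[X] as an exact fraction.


Let X = Σ_S X_S over the C(33, 6) = 1107568 subsets S of size 6, where X_S = 1 if the K_6 on S is monochromatic.
For a fixed S, the K_6 on S has C(6, 2) = 15 edges. P[all 15 edges red] = (1/2)^15, and likewise for blue, so P[monochromatic] = 2·(1/2)^15 = 2^{1 − 15} = 1/16384.
By linearity of expectation: E[X] = C(33, 6) · 2^{1 − 15} = 1107568 · 1/16384 = 69223/1024.
Numerically: E[X] ≈ 67.6006.

E[X] = C(33,6)·2^(1−C(6,2)) = 69223/1024 ≈ 67.6006.


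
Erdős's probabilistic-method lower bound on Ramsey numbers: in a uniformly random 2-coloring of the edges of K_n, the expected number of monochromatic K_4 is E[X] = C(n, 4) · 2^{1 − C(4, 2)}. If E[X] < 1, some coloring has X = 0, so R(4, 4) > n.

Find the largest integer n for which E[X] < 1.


We need C(n, 4) · 2^{1 − 6} < 1, i.e. C(n, 4) < 2^{6 − 1} = 32.
Check values of n near the boundary:
  n = 4: C(4, 4) = 1; 1 < 32? YES
  n = 5: C(5, 4) = 5; 5 < 32? YES
  n = 6: C(6, 4) = 15; 15 < 32? YES
  n = 7: C(7, 4) = 35; 35 < 32? NO
The largest n with C(n, 4) < 32 is n = 6 (where E[X] = 15/32 ≈ 0.4687500). Hence R(4, 4) > 6, i.e. R(4, 4) ≥ 7.

Largest n = 6; hence R(4, 4) > 6.


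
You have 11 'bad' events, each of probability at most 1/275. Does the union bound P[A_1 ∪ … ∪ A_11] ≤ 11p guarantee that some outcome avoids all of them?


Union bound: P[∪_{i=1}^{11} A_i] ≤ Σ_i P[A_i] ≤ 11·p = 11·(1/275) = 1/25.
Numerically: 1/25 ≈ 0.0400.
Is 1/25 < 1? YES.
Since P[∪ A_i] ≤ 1/25 < 1, the complement has P[∩ A_i^c] ≥ 1 − 1/25 = 24/25 > 0, so some outcome avoids every A_i.

11·p = 1/25 ≈ 0.0400; existence CERTIFIED by the union bound.


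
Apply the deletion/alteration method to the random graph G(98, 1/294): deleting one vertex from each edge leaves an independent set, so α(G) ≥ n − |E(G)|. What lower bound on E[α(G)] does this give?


E[|E(G)|] = C(98, 2)·p = 4753 · (1/294) = 97/6.
E[α(G)] ≥ n − E[|E(G)|] = 98 − 97/6 = 491/6.
Numerically: ≈ 81.833.
(This is only a lower bound; the true E[α(G)] may be larger.)

E[α(G)] ≥ 491/6 ≈ 81.833.


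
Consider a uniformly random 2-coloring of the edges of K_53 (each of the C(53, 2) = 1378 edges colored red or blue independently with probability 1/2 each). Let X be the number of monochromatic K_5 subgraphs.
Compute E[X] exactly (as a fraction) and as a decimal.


Let X = Σ_S X_S over the C(53, 5) = 2869685 subsets S of size 5, where X_S = 1 if the K_5 on S is monochromatic.
For a fixed S, the K_5 on S has C(5, 2) = 10 edges. P[all 10 edges red] = (1/2)^10, and likewise for blue, so P[monochromatic] = 2·(1/2)^10 = 2^{1 − 10} = 1/512.
By linearity: E[X] = C(53, 5) · 2^{1 − 10} = 2869685 · 1/512 = 2869685/512.
Numerically: E[X] ≈ 5604.853516.

E[X] = C(53,5)·2^(1−C(5,2)) = 2869685/512 ≈ 5604.853516.


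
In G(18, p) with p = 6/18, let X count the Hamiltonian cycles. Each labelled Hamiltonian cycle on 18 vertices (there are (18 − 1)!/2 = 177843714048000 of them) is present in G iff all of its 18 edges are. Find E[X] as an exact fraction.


K_18 has (18 − 1)!/2 = 177843714048000 labelled Hamiltonian cycles.
For each such Hamiltonian cycle H, let X_H = 1 if all 18 edges of H are present in G. Then P[X_H = 1] = p^{18} = (1/3)^{18} = 1/387420489.
Summing the indicators: E[X] = Σ_H E[X_H] = 177843714048000 · p^{18} = 177843714048000 · 1/387420489 = 243955712000/531441.
Numerically: E[X] ≈ 4.59e+05.

E[X] = 177843714048000 · (1/3)^{18} = 243955712000/531441 ≈ 4.59e+05.


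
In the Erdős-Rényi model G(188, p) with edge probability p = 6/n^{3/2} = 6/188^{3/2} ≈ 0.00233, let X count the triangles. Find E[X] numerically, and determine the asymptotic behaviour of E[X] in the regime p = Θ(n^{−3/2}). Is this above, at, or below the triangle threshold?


Number of potential triangles: C(188, 3) = 1089836.
Each occurs with probability p³ ≈ (0.00233)³ ≈ 1.26108e-08.
By linearity: E[X] = C(188, 3)·p³ ≈ 1089836 · 1.26108e-08 ≈ 0.014.
Since α = 3/2 > 1, p = c/n^{3/2} = o(1/n) is below the triangle threshold p ~ 1/n. Asymptotically E[X] ~ (c³/6)·n^{3(1−α)} = (6³/6)·n^{-1.5} → 0, so by Markov's inequality G has no triangles w.h.p.

E[X] ≈ 0.014; in regime p = Θ(1/n^{3/2}) E[X] tends to 0 (below the triangle threshold p ~ 1/n).


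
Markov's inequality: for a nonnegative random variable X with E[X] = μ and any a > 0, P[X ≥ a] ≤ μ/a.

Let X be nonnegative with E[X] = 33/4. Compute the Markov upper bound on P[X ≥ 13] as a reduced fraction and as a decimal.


μ = E[X] = 33/4, a = 13.
Markov: P[X ≥ 13] ≤ μ/a = (33/4)/13 = 33/52.
Numerically: ≈ 0.6346.
(Since a = 13 > μ = 8.2500, the bound 33/52 is < 1 and informative.)

P[X ≥ 13] ≤ 33/52 ≈ 0.6346.


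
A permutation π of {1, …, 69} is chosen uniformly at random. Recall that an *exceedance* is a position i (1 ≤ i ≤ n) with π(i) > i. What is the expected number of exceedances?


Write X = Σ_{i=1}^{69} X_i, where X_i = 1_{π(i) > i}.
For each fixed i, π(i) is uniform over {1, …, 69} (marginal of a uniform permutation), so P[π(i) > i] = (n − i)/n. Summing: Σ_{i=1}^{69} (n − i)/n = (0 + 1 + … + 68)/69 = 69(69 − 1)/(2·69) = (69 − 1)/2.
Hence E[X] = Σ_{i=1}^{69} (69 − i)/69 = 34 ≈ 34.000.

E[X] = 34 = 34.000.


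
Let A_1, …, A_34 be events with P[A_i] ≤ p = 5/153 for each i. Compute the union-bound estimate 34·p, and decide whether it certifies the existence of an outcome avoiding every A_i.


Union bound: P[∪_{i=1}^{34} A_i] ≤ Σ_i P[A_i] ≤ 34·p = 34·(5/153) = 10/9.
Numerically: 10/9 ≈ 1.111111.
Is 10/9 < 1? NO.
Since the bound 10/9 is ≥ 1, the union bound is uninformative here; it does NOT by itself certify existence.

34·p = 10/9 ≈ 1.111111; existence NOT certified by the union bound.


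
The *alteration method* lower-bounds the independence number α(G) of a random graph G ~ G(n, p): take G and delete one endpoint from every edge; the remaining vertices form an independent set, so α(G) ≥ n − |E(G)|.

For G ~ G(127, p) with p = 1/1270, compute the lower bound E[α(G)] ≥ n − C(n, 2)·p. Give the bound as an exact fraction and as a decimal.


E[|E(G)|] = C(127, 2)·p = 8001 · (1/1270) = 63/10.
E[α(G)] ≥ n − E[|E(G)|] = 127 − 63/10 = 1207/10.
Numerically: ≈ 120.700.
(This is only a lower bound; the true E[α(G)] may be larger.)

E[α(G)] ≥ 1207/10 ≈ 120.700.


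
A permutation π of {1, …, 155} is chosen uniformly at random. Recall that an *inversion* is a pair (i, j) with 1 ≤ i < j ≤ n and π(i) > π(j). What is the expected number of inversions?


Write X = Σ X_I over the C(155, 2) = 11935 pairs i < j, with X_I the indicator of one inversion.
There are 11935 indicators.
For each fixed pair i < j, the values π(i) and π(j) are two distinct elements of {1, …, 155} in uniformly random order; by symmetry P[π(i) > π(j)] = 1/2.
By linearity: E[X] = 11935 · (1/2) = C(155, 2) · (1/2) = 11935/2 = 11935/2 ≈ 5967.500.

E[X] = 11935/2 = 5967.500.


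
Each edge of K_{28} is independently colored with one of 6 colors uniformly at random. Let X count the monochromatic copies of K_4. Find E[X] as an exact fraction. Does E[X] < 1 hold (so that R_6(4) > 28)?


E[X] = C(28, 4) · 6^{1 − 6} = 20475 · 6^{−5} = 20475/7776.
As a reduced fraction: E[X] = 2275/864 ≈ 2.633102.
Is E[X] < 1? NO.
Since E[X] ≥ 1, the first-moment bound is inconclusive at n = 28; it does NOT by itself certify R_6(4) > 28.

E[X] = 2275/864 ≈ 2.633102; E[X] ≥ 1; first-moment method inconclusive here.


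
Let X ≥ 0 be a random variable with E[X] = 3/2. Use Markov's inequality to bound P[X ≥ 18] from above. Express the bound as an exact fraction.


μ = E[X] = 3/2, a = 18.
Markov: P[X ≥ 18] ≤ μ/a = (3/2)/18 = 1/12.
Numerically: ≈ 0.0833.
(Since a = 18 > μ = 1.5000, the bound 1/12 is < 1 and informative.)

P[X ≥ 18] ≤ 1/12 ≈ 0.0833.


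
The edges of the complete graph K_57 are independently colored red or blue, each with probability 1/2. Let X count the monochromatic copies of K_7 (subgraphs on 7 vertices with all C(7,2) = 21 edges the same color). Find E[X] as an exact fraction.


Let X = Σ_S X_S over the C(57, 7) = 264385836 subsets S of size 7, where X_S = 1 if the K_7 on S is monochromatic.
For a fixed S, the K_7 on S has C(7, 2) = 21 edges. P[all 21 edges red] = (1/2)^21, and likewise for blue, so P[monochromatic] = 2·(1/2)^21 = 2^{1 − 21} = 1/1048576.
By linearity: E[X] = C(57, 7) · 2^{1 − 21} = 264385836 · 1/1048576 = 66096459/262144.
Numerically: E[X] ≈ 252.13798.

E[X] = C(57,7)·2^(1−C(7,2)) = 66096459/262144 ≈ 252.13798.


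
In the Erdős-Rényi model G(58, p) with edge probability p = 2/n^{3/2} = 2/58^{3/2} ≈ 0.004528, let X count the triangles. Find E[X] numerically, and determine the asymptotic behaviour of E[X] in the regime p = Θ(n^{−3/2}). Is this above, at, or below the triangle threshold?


Number of potential triangles: C(58, 3) = 30856.
Each occurs with probability p³ ≈ (0.004528)³ ≈ 9.282480e-08.
By linearity: E[X] = C(58, 3)·p³ ≈ 30856 · 9.282480e-08 ≈ 0.0029.
Since α = 3/2 > 1, p = c/n^{3/2} = o(1/n) is below the triangle threshold p ~ 1/n. Asymptotically E[X] ~ (c³/6)·n^{3(1−α)} = (2³/6)·n^{-1.5} → 0, so by Markov's inequality G has no triangles w.h.p.

E[X] ≈ 0.0029; in regime p = Θ(1/n^{3/2}) E[X] tends to 0 (below the triangle threshold p ~ 1/n).


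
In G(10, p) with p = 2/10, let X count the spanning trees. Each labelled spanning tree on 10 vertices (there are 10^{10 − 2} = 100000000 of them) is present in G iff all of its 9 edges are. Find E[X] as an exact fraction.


K_10 has 10^{10 − 2} = 100000000 labelled spanning trees.
For each such spanning tree H, let X_H = 1 if all 9 edges of H are present in G. Then P[X_H = 1] = p^{9} = (1/5)^{9} = 1/1953125.
By linearity of expectation: E[X] = Σ_H E[X_H] = 100000000 · p^{9} = 100000000 · 1/1953125 = 256/5.
Numerically: E[X] ≈ 51.2.

E[X] = 100000000 · (1/5)^{9} = 256/5 ≈ 51.2.


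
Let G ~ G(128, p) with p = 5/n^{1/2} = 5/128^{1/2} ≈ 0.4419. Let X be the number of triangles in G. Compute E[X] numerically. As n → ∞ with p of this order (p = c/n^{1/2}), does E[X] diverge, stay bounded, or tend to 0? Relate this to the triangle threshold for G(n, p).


Number of potential triangles: C(128, 3) = 341376.
Each occurs with probability p³ ≈ (0.4419)³ ≈ 8.631675e-02.
By linearity: E[X] = C(128, 3)·p³ ≈ 341376 · 8.631675e-02 ≈ 29466.4654.
Since α = 1/2 < 1, p = c/n^{1/2} ≫ 1/n is above the triangle threshold p ~ 1/n. Asymptotically E[X] ~ (c³/6)·n^{3(1−α)} = (5³/6)·n^{1.5} → ∞; triangles are abundant w.h.p.

E[X] ≈ 29466.4654; in regime p = Θ(1/n^{1/2}) E[X] diverges (above the triangle threshold p ~ 1/n).


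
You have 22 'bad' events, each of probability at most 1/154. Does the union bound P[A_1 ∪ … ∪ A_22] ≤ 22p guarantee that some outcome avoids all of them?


Union bound: P[∪_{i=1}^{22} A_i] ≤ Σ_i P[A_i] ≤ 22·p = 22·(1/154) = 1/7.
Numerically: 1/7 ≈ 0.1429.
Is 1/7 < 1? YES.
Since P[∪ A_i] ≤ 1/7 < 1, the complement has P[∩ A_i^c] ≥ 1 − 1/7 = 6/7 > 0, so some outcome avoids every A_i.

22·p = 1/7 ≈ 0.1429; existence CERTIFIED by the union bound.


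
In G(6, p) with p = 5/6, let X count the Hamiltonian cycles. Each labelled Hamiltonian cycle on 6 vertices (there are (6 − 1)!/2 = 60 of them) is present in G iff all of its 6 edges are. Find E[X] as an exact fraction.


K_6 has (6 − 1)!/2 = 60 labelled Hamiltonian cycles.
For each such Hamiltonian cycle H, let X_H = 1 if all 6 edges of H are present in G. Then P[X_H = 1] = p^{6} = (5/6)^{6} = 15625/46656.
By linearity: E[X] = Σ_H E[X_H] = 60 · p^{6} = 60 · 15625/46656 = 78125/3888.
Numerically: E[X] ≈ 20.09.

E[X] = 60 · (5/6)^{6} = 78125/3888 ≈ 20.09.


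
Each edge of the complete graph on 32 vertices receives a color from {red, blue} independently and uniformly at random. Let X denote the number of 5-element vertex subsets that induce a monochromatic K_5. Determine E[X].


Let X = Σ_S X_S over the C(32, 5) = 201376 subsets S of size 5, where X_S = 1 if the K_5 on S is monochromatic.
For a fixed S, the K_5 on S has C(5, 2) = 10 edges. P[all 10 edges red] = (1/2)^10, and likewise for blue, so P[monochromatic] = 2·(1/2)^10 = 2^{1 − 10} = 1/512.
By linearity of expectation: E[X] = C(32, 5) · 2^{1 − 10} = 201376 · 1/512 = 6293/16.
Numerically: E[X] ≈ 393.312500.

E[X] = C(32,5)·2^(1−C(5,2)) = 6293/16 ≈ 393.312500.


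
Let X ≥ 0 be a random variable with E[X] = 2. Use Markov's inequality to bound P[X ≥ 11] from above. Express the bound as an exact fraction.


μ = E[X] = 2, a = 11.
Markov: P[X ≥ 11] ≤ μ/a = (2)/11 = 2/11.
Numerically: ≈ 0.1818.
(Since a = 11 > μ = 2.0000, the bound 2/11 is < 1 and informative.)

P[X ≥ 11] ≤ 2/11 ≈ 0.1818.


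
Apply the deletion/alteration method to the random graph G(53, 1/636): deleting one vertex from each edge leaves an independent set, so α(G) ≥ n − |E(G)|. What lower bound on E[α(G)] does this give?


E[|E(G)|] = C(53, 2)·p = 1378 · (1/636) = 13/6.
E[α(G)] ≥ n − E[|E(G)|] = 53 − 13/6 = 305/6.
Numerically: ≈ 50.833333.
(This is only a lower bound; the true E[α(G)] may be larger.)

E[α(G)] ≥ 305/6 ≈ 50.833333.


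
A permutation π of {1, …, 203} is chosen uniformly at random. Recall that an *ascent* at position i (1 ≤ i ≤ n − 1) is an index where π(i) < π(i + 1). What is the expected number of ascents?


Write X = Σ X_I over i = 1, …, 202, with X_I the indicator of one ascent.
There are 202 indicators.
For each fixed i, the pair (π(i), π(i+1)) is a uniformly random ordered pair of distinct values from {1, …, 203}; by symmetry P[π(i) < π(i+1)] = 1/2.
By linearity: E[X] = 202 · (1/2) = (203 − 1) · (1/2) = 101 ≈ 101.00000.

E[X] = 101 = 101.00000.


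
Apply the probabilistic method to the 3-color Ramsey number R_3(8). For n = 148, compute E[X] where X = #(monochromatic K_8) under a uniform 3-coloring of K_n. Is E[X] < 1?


E[X] = C(148, 8) · 3^{1 − 28} = 4709614623714 · 3^{−27} = 4709614623714/7625597484987.
As a reduced fraction: E[X] = 523290513746/847288609443 ≈ 0.617606.
Is E[X] < 1? YES.
Since E[X] < 1, there exists a 3-coloring of K_{148} with no monochromatic K_8; hence R_3(8) > 148.

E[X] = 523290513746/847288609443 ≈ 0.617606; E[X] < 1, so R_3(8) > 148.


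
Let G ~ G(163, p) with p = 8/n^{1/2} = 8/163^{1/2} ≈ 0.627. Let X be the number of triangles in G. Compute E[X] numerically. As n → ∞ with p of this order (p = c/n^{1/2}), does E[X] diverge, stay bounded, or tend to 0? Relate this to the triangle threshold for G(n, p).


Number of potential triangles: C(163, 3) = 708561.
Each occurs with probability p³ ≈ (0.627)³ ≈ 2.46030e-01.
By linearity: E[X] = C(163, 3)·p³ ≈ 708561 · 2.46030e-01 ≈ 174327.459.
Since α = 1/2 < 1, p = c/n^{1/2} ≫ 1/n is above the triangle threshold p ~ 1/n. Asymptotically E[X] ~ (c³/6)·n^{3(1−α)} = (8³/6)·n^{1.5} → ∞; triangles are abundant w.h.p.

E[X] ≈ 174327.459; in regime p = Θ(1/n^{1/2}) E[X] diverges (above the triangle threshold p ~ 1/n).


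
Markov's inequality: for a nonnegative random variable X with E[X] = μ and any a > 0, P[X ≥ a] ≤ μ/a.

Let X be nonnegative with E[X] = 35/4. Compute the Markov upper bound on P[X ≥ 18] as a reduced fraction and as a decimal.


μ = E[X] = 35/4, a = 18.
Markov: P[X ≥ 18] ≤ μ/a = (35/4)/18 = 35/72.
Numerically: ≈ 0.486111.
(Since a = 18 > μ = 8.750000, the bound 35/72 is < 1 and informative.)

P[X ≥ 18] ≤ 35/72 ≈ 0.486111.


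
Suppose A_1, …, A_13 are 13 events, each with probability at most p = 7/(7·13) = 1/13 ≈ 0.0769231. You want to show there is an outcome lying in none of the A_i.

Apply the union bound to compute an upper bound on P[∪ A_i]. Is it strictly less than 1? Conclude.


Union bound: P[∪_{i=1}^{13} A_i] ≤ Σ_i P[A_i] ≤ 13·p = 13·(1/13) = 1.
Numerically: 1 ≈ 1.0000000.
Is 1 < 1? NO.
Since the bound 1 is ≥ 1, the union bound is uninformative here; it does NOT by itself certify existence.

13·p = 1 ≈ 1.0000000; existence NOT certified by the union bound.


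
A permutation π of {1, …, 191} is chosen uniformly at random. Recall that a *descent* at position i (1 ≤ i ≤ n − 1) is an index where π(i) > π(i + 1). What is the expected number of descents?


Write X = Σ X_I over i = 1, …, 190, with X_I the indicator of one descent.
There are 190 indicators.
For each fixed i, the pair (π(i), π(i+1)) is a uniformly random ordered pair of distinct values from {1, …, 191}; by symmetry P[π(i) > π(i+1)] = 1/2.
By linearity: E[X] = 190 · (1/2) = (191 − 1) · (1/2) = 95 ≈ 95.0000.

E[X] = 95 = 95.0000.


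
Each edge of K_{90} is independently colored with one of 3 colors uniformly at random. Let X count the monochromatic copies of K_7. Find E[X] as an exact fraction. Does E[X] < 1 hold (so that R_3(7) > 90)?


E[X] = C(90, 7) · 3^{1 − 21} = 7471375560 · 3^{−20} = 7471375560/3486784401.
As a reduced fraction: E[X] = 830152840/387420489 ≈ 2.1427696.
Is E[X] < 1? NO.
Since E[X] ≥ 1, the first-moment bound is inconclusive at n = 90; it does NOT by itself certify R_3(7) > 90.

E[X] = 830152840/387420489 ≈ 2.1427696; E[X] ≥ 1; first-moment method inconclusive here.


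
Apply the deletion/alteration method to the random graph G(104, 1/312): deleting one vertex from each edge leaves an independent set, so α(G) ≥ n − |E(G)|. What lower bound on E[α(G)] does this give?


E[|E(G)|] = C(104, 2)·p = 5356 · (1/312) = 103/6.
E[α(G)] ≥ n − E[|E(G)|] = 104 − 103/6 = 521/6.
Numerically: ≈ 86.833.
(This is only a lower bound; the true E[α(G)] may be larger.)

E[α(G)] ≥ 521/6 ≈ 86.833.


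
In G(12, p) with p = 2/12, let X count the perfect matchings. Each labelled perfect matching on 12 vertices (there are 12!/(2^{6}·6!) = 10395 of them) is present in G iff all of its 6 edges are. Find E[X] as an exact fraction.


K_12 has 12!/(2^{6}·6!) = 10395 labelled perfect matchings.
For each such perfect matching H, let X_H = 1 if all 6 edges of H are present in G. Then P[X_H = 1] = p^{6} = (1/6)^{6} = 1/46656.
By linearity of expectation: E[X] = Σ_H E[X_H] = 10395 · p^{6} = 10395 · 1/46656 = 385/1728.
Numerically: E[X] ≈ 0.2228.

E[X] = 10395 · (1/6)^{6} = 385/1728 ≈ 0.2228.


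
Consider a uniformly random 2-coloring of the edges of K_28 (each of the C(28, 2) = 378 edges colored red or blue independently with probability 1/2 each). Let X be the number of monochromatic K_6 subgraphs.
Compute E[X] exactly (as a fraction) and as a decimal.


Let X = Σ_S X_S over the C(28, 6) = 376740 subsets S of size 6, where X_S = 1 if the K_6 on S is monochromatic.
For a fixed S, the K_6 on S has C(6, 2) = 15 edges. P[all 15 edges red] = (1/2)^15, and likewise for blue, so P[monochromatic] = 2·(1/2)^15 = 2^{1 − 15} = 1/16384.
By linearity: E[X] = C(28, 6) · 2^{1 − 15} = 376740 · 1/16384 = 94185/4096.
Numerically: E[X] ≈ 22.9944.

E[X] = C(28,6)·2^(1−C(6,2)) = 94185/4096 ≈ 22.9944.


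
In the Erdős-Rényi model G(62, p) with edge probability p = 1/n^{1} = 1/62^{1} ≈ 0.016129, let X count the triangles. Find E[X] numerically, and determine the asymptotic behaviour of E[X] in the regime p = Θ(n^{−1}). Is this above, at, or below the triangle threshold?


Number of potential triangles: C(62, 3) = 37820.
Each occurs with probability p³ ≈ (0.016129)³ ≈ 4.19589809e-06.
By linearity: E[X] = C(62, 3)·p³ ≈ 37820 · 4.19589809e-06 ≈ 0.158689.
Here α = 1, so p = 1/n is exactly at the triangle threshold p ~ 1/n. Asymptotically E[X] → c³/6 = 1³/6 = 1/6 ≈ 0.166667, a bounded constant. In this regime the triangle count is asymptotically Poisson(c³/6).

E[X] ≈ 0.158689; in regime p = Θ(1/n^{1}) E[X] stays bounded (at the triangle threshold p ~ 1/n).


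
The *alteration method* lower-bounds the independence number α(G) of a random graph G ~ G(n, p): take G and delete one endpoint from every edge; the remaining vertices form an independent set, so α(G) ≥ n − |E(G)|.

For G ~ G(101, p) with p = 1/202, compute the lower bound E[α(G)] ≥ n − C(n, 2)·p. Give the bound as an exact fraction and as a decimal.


E[|E(G)|] = C(101, 2)·p = 5050 · (1/202) = 25.
E[α(G)] ≥ n − E[|E(G)|] = 101 − 25 = 76.
Numerically: ≈ 76.000000.
(This is only a lower bound; the true E[α(G)] may be larger.)

E[α(G)] ≥ 76 ≈ 76.000000.


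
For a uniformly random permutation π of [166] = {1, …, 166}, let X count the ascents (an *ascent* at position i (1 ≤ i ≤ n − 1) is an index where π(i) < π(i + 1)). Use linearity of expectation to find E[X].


Write X = Σ X_I over i = 1, …, 165, with X_I the indicator of one ascent.
There are 165 indicators.
For each fixed i, the pair (π(i), π(i+1)) is a uniformly random ordered pair of distinct values from {1, …, 166}; by symmetry P[π(i) < π(i+1)] = 1/2.
By linearity: E[X] = 165 · (1/2) = (166 − 1) · (1/2) = 165/2 ≈ 82.5000.

E[X] = 165/2 = 82.5000.


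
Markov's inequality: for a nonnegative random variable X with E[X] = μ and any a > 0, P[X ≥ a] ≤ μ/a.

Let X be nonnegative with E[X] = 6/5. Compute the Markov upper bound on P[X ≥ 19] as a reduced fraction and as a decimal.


μ = E[X] = 6/5, a = 19.
Markov: P[X ≥ 19] ≤ μ/a = (6/5)/19 = 6/95.
Numerically: ≈ 0.063158.
(Since a = 19 > μ = 1.200000, the bound 6/95 is < 1 and informative.)

P[X ≥ 19] ≤ 6/95 ≈ 0.063158.


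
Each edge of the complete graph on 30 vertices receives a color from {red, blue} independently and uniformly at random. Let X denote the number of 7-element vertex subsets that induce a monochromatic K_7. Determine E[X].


Let X = Σ_S X_S over the C(30, 7) = 2035800 subsets S of size 7, where X_S = 1 if the K_7 on S is monochromatic.
For a fixed S, the K_7 on S has C(7, 2) = 21 edges. P[all 21 edges red] = (1/2)^21, and likewise for blue, so P[monochromatic] = 2·(1/2)^21 = 2^{1 − 21} = 1/1048576.
Summing: E[X] = C(30, 7) · 2^{1 − 21} = 2035800 · 1/1048576 = 254475/131072.
Numerically: E[X] ≈ 1.9415.

E[X] = C(30,7)·2^(1−C(7,2)) = 254475/131072 ≈ 1.9415.


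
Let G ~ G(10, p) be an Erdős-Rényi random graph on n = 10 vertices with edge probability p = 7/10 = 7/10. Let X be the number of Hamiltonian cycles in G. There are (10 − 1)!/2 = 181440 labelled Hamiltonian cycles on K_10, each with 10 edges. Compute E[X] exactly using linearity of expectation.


K_10 has (10 − 1)!/2 = 181440 labelled Hamiltonian cycles.
For each such Hamiltonian cycle H, let X_H = 1 if all 10 edges of H are present in G. Then P[X_H = 1] = p^{10} = (7/10)^{10} = 282475249/10000000000.
By linearity of expectation: E[X] = Σ_H E[X_H] = 181440 · p^{10} = 181440 · 282475249/10000000000 = 160163466183/31250000.
Numerically: E[X] ≈ 5.13e+03.

E[X] = 181440 · (7/10)^{10} = 160163466183/31250000 ≈ 5.13e+03.


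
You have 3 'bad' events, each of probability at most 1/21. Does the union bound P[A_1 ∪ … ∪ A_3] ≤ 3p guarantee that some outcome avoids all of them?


Union bound: P[∪_{i=1}^{3} A_i] ≤ Σ_i P[A_i] ≤ 3·p = 3·(1/21) = 1/7.
Numerically: 1/7 ≈ 0.1428571.
Is 1/7 < 1? YES.
Since P[∪ A_i] ≤ 1/7 < 1, the complement has P[∩ A_i^c] ≥ 1 − 1/7 = 6/7 > 0, so some outcome avoids every A_i.

3·p = 1/7 ≈ 0.1428571; existence CERTIFIED by the union bound.


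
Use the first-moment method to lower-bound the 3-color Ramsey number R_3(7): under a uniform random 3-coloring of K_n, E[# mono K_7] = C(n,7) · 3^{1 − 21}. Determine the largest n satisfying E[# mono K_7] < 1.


We need C(n, 7) · 3^{1 − 21} < 1, i.e. C(n, 7) < 3^{21 − 1} = 3486784401.
Check values of n near the boundary:
  n = 77: C(77, 7) = 2404808340; 2404808340 < 3486784401? YES
  n = 78: C(78, 7) = 2641902120; 2641902120 < 3486784401? YES
  n = 79: C(79, 7) = 2898753715; 2898753715 < 3486784401? YES
  n = 80: C(80, 7) = 3176716400; 3176716400 < 3486784401? YES
  n = 81: C(81, 7) = 3477216600; 3477216600 < 3486784401? YES
  n = 82: C(82, 7) = 3801756816; 3801756816 < 3486784401? NO
  n = 83: C(83, 7) = 4151918628; 4151918628 < 3486784401? NO
  n = 84: C(84, 7) = 4529365776; 4529365776 < 3486784401? NO
The largest n with C(n, 7) < 3486784401 is n = 81 (where E[X] = 42928600/43046721 ≈ 0.997256). Hence R_3(7) > 81, i.e. R_3(7) ≥ 82.

Largest n = 81; hence R_3(7) > 81.


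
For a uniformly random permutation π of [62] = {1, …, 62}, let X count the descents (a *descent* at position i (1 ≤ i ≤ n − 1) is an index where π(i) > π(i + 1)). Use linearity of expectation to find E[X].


Write X = Σ X_I over i = 1, …, 61, with X_I the indicator of one descent.
There are 61 indicators.
For each fixed i, the pair (π(i), π(i+1)) is a uniformly random ordered pair of distinct values from {1, …, 62}; by symmetry P[π(i) > π(i+1)] = 1/2.
By linearity: E[X] = 61 · (1/2) = (62 − 1) · (1/2) = 61/2 ≈ 30.50000.

E[X] = 61/2 = 30.50000.


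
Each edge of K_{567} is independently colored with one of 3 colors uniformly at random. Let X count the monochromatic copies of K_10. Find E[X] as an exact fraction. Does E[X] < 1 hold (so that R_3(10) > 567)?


E[X] = C(567, 10) · 3^{1 − 45} = 873787071273467749398 · 3^{−44} = 873787071273467749398/984770902183611232881.
As a reduced fraction: E[X] = 10787494707079848758/12157665459056928801 ≈ 0.8872998.
Is E[X] < 1? YES.
Since E[X] < 1, there exists a 3-coloring of K_{567} with no monochromatic K_10; hence R_3(10) > 567.

E[X] = 10787494707079848758/12157665459056928801 ≈ 0.8872998; E[X] < 1, so R_3(10) > 567.


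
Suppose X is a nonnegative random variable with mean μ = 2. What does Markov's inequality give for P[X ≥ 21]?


μ = E[X] = 2, a = 21.
Markov: P[X ≥ 21] ≤ μ/a = (2)/21 = 2/21.
Numerically: ≈ 0.095238.
(Since a = 21 > μ = 2.000000, the bound 2/21 is < 1 and informative.)

P[X ≥ 21] ≤ 2/21 ≈ 0.095238.


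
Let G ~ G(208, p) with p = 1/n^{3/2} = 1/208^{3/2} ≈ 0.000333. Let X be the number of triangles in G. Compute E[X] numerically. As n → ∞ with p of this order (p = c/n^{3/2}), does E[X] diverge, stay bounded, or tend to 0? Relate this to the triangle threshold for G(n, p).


Number of potential triangles: C(208, 3) = 1478256.
Each occurs with probability p³ ≈ (0.000333)³ ≈ 3.70438e-11.
By linearity: E[X] = C(208, 3)·p³ ≈ 1478256 · 3.70438e-11 ≈ 0.000.
Since α = 3/2 > 1, p = c/n^{3/2} = o(1/n) is below the triangle threshold p ~ 1/n. Asymptotically E[X] ~ (c³/6)·n^{3(1−α)} = (1³/6)·n^{-1.5} → 0, so by Markov's inequality G has no triangles w.h.p.

E[X] ≈ 0.000; in regime p = Θ(1/n^{3/2}) E[X] tends to 0 (below the triangle threshold p ~ 1/n).


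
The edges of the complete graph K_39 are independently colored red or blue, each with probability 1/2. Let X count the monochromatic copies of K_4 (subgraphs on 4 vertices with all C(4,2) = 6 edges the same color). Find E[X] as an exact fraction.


Let X = Σ_S X_S over the C(39, 4) = 82251 subsets S of size 4, where X_S = 1 if the K_4 on S is monochromatic.
For a fixed S, the K_4 on S has C(4, 2) = 6 edges. P[all 6 edges red] = (1/2)^6, and likewise for blue, so P[monochromatic] = 2·(1/2)^6 = 2^{1 − 6} = 1/32.
By linearity: E[X] = C(39, 4) · 2^{1 − 6} = 82251 · 1/32 = 82251/32.
Numerically: E[X] ≈ 2570.343750.

E[X] = C(39,4)·2^(1−C(4,2)) = 82251/32 ≈ 2570.343750.


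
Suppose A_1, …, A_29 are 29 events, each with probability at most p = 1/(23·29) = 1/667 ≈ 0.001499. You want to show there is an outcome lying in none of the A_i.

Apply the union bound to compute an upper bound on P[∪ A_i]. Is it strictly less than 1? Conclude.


Union bound: P[∪_{i=1}^{29} A_i] ≤ Σ_i P[A_i] ≤ 29·p = 29·(1/667) = 1/23.
Numerically: 1/23 ≈ 0.043478.
Is 1/23 < 1? YES.
Since P[∪ A_i] ≤ 1/23 < 1, the complement has P[∩ A_i^c] ≥ 1 − 1/23 = 22/23 > 0, so some outcome avoids every A_i.

29·p = 1/23 ≈ 0.043478; existence CERTIFIED by the union bound.


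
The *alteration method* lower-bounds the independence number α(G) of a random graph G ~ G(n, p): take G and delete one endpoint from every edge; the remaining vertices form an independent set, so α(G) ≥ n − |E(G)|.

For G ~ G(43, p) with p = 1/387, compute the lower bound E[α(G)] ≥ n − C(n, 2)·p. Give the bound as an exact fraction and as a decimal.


E[|E(G)|] = C(43, 2)·p = 903 · (1/387) = 7/3.
E[α(G)] ≥ n − E[|E(G)|] = 43 − 7/3 = 122/3.
Numerically: ≈ 40.66667.
(This is only a lower bound; the true E[α(G)] may be larger.)

E[α(G)] ≥ 122/3 ≈ 40.66667.


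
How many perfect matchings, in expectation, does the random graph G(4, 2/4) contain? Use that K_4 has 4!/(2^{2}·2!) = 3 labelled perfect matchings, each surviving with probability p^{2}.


K_4 has 4!/(2^{2}·2!) = 3 labelled perfect matchings.
For each such perfect matching H, let X_H = 1 if all 2 edges of H are present in G. Then P[X_H = 1] = p^{2} = (1/2)^{2} = 1/4.
Summing the indicators: E[X] = Σ_H E[X_H] = 3 · p^{2} = 3 · 1/4 = 3/4.
Numerically: E[X] ≈ 0.75.

E[X] = 3 · (1/2)^{2} = 3/4 ≈ 0.75.


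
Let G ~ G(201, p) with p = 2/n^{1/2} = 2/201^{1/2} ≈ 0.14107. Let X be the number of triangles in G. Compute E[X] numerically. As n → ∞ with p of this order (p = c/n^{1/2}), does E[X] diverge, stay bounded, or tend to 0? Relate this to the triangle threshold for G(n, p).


Number of potential triangles: C(201, 3) = 1333300.
Each occurs with probability p³ ≈ (0.14107)³ ≈ 2.8073457e-03.
By linearity: E[X] = C(201, 3)·p³ ≈ 1333300 · 2.8073457e-03 ≈ 3743.03407.
Since α = 1/2 < 1, p = c/n^{1/2} ≫ 1/n is above the triangle threshold p ~ 1/n. Asymptotically E[X] ~ (c³/6)·n^{3(1−α)} = (2³/6)·n^{1.5} → ∞; triangles are abundant w.h.p.

E[X] ≈ 3743.03407; in regime p = Θ(1/n^{1/2}) E[X] diverges (above the triangle threshold p ~ 1/n).


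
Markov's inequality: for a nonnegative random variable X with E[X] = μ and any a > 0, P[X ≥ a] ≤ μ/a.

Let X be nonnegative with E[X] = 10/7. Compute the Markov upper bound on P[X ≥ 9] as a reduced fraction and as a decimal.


μ = E[X] = 10/7, a = 9.
Markov: P[X ≥ 9] ≤ μ/a = (10/7)/9 = 10/63.
Numerically: ≈ 0.1587.
(Since a = 9 > μ = 1.4286, the bound 10/63 is < 1 and informative.)

P[X ≥ 9] ≤ 10/63 ≈ 0.1587.


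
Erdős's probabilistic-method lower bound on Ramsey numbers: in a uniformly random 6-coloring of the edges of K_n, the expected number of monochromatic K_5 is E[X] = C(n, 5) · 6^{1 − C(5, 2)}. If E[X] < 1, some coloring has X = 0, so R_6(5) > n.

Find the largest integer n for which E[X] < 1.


We need C(n, 5) · 6^{1 − 10} < 1, i.e. C(n, 5) < 6^{10 − 1} = 10077696.
Check values of n near the boundary:
  n = 63: C(63, 5) = 7028847; 7028847 < 10077696? YES
  n = 64: C(64, 5) = 7624512; 7624512 < 10077696? YES
  n = 65: C(65, 5) = 8259888; 8259888 < 10077696? YES
  n = 66: C(66, 5) = 8936928; 8936928 < 10077696? YES
  n = 67: C(67, 5) = 9657648; 9657648 < 10077696? YES
  n = 68: C(68, 5) = 10424128; 10424128 < 10077696? NO
The largest n with C(n, 5) < 10077696 is n = 67 (where E[X] = 67067/69984 ≈ 0.958). Hence R_6(5) > 67, i.e. R_6(5) ≥ 68.

Largest n = 67; hence R_6(5) > 67.


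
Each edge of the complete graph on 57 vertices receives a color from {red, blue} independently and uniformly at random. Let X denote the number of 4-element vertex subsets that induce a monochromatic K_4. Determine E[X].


Let X = Σ_S X_S over the C(57, 4) = 395010 subsets S of size 4, where X_S = 1 if the K_4 on S is monochromatic.
For a fixed S, the K_4 on S has C(4, 2) = 6 edges. P[all 6 edges red] = (1/2)^6, and likewise for blue, so P[monochromatic] = 2·(1/2)^6 = 2^{1 − 6} = 1/32.
By linearity of expectation: E[X] = C(57, 4) · 2^{1 − 6} = 395010 · 1/32 = 197505/16.
Numerically: E[X] ≈ 12344.0625.

E[X] = C(57,4)·2^(1−C(4,2)) = 197505/16 ≈ 12344.0625.


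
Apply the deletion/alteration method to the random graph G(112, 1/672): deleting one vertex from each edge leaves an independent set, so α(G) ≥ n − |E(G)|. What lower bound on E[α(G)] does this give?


E[|E(G)|] = C(112, 2)·p = 6216 · (1/672) = 37/4.
E[α(G)] ≥ n − E[|E(G)|] = 112 − 37/4 = 411/4.
Numerically: ≈ 102.7500.
(This is only a lower bound; the true E[α(G)] may be larger.)

E[α(G)] ≥ 411/4 ≈ 102.7500.


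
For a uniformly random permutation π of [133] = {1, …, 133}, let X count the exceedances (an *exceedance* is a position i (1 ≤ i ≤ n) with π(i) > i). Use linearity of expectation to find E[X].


Write X = Σ_{i=1}^{133} X_i, where X_i = 1_{π(i) > i}.
For each fixed i, π(i) is uniform over {1, …, 133} (marginal of a uniform permutation), so P[π(i) > i] = (n − i)/n. Summing: Σ_{i=1}^{133} (n − i)/n = (0 + 1 + … + 132)/133 = 133(133 − 1)/(2·133) = (133 − 1)/2.
Hence E[X] = Σ_{i=1}^{133} (133 − i)/133 = 66 ≈ 66.000000.

E[X] = 66 = 66.000000.


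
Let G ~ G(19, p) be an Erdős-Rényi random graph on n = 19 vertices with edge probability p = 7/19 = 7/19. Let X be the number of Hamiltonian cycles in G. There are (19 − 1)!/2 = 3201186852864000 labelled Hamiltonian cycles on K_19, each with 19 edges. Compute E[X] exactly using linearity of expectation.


K_19 has (19 − 1)!/2 = 3201186852864000 labelled Hamiltonian cycles.
For each such Hamiltonian cycle H, let X_H = 1 if all 19 edges of H are present in G. Then P[X_H = 1] = p^{19} = (7/19)^{19} = 11398895185373143/1978419655660313589123979.
By linearity: E[X] = Σ_H E[X_H] = 3201186852864000 · p^{19} = 3201186852864000 · 11398895185373143/1978419655660313589123979 = 36489993404591253525678231552000/1978419655660313589123979.
Numerically: E[X] ≈ 1.844e+07.

E[X] = 3201186852864000 · (7/19)^{19} = 36489993404591253525678231552000/1978419655660313589123979 ≈ 1.844e+07.


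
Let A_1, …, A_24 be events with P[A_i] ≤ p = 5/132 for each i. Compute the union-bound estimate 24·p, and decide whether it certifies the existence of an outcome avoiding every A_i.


Union bound: P[∪_{i=1}^{24} A_i] ≤ Σ_i P[A_i] ≤ 24·p = 24·(5/132) = 10/11.
Numerically: 10/11 ≈ 0.909091.
Is 10/11 < 1? YES.
Since P[∪ A_i] ≤ 10/11 < 1, the complement has P[∩ A_i^c] ≥ 1 − 10/11 = 1/11 > 0, so some outcome avoids every A_i.

24·p = 10/11 ≈ 0.909091; existence CERTIFIED by the union bound.


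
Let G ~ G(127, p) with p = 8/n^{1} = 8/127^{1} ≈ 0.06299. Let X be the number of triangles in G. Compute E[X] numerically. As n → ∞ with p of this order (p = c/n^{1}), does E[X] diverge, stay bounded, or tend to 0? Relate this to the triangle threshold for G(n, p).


Number of potential triangles: C(127, 3) = 333375.
Each occurs with probability p³ ≈ (0.06299)³ ≈ 2.499533e-04.
By linearity: E[X] = C(127, 3)·p³ ≈ 333375 · 2.499533e-04 ≈ 83.3282.
Here α = 1, so p = 8/n is exactly at the triangle threshold p ~ 1/n. Asymptotically E[X] → c³/6 = 8³/6 = 256/3 ≈ 85.3333, a bounded constant. In this regime the triangle count is asymptotically Poisson(c³/6).

E[X] ≈ 83.3282; in regime p = Θ(1/n^{1}) E[X] stays bounded (at the triangle threshold p ~ 1/n).


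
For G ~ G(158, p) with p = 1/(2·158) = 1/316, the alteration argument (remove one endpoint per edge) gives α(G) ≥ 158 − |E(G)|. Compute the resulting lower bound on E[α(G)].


E[|E(G)|] = C(158, 2)·p = 12403 · (1/316) = 157/4.
E[α(G)] ≥ n − E[|E(G)|] = 158 − 157/4 = 475/4.
Numerically: ≈ 118.75000.
(This is only a lower bound; the true E[α(G)] may be larger.)

E[α(G)] ≥ 475/4 ≈ 118.75000.


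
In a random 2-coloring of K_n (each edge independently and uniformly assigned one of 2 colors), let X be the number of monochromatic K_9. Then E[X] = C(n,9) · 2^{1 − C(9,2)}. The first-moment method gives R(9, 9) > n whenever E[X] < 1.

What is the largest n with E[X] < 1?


We need C(n, 9) · 2^{1 − 36} < 1, i.e. C(n, 9) < 2^{36 − 1} = 34359738368.
Check values of n near the boundary:
  n = 63: C(63, 9) = 23667689815; 23667689815 < 34359738368? YES
  n = 64: C(64, 9) = 27540584512; 27540584512 < 34359738368? YES
  n = 65: C(65, 9) = 31966749880; 31966749880 < 34359738368? YES
  n = 66: C(66, 9) = 37014131440; 37014131440 < 34359738368? NO
  n = 67: C(67, 9) = 42757703560; 42757703560 < 34359738368? NO
The largest n with C(n, 9) < 34359738368 is n = 65 (where E[X] = 3995843735/4294967296 ≈ 0.930355). Hence R(9, 9) > 65, i.e. R(9, 9) ≥ 66.

Largest n = 65; hence R(9, 9) > 65.
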